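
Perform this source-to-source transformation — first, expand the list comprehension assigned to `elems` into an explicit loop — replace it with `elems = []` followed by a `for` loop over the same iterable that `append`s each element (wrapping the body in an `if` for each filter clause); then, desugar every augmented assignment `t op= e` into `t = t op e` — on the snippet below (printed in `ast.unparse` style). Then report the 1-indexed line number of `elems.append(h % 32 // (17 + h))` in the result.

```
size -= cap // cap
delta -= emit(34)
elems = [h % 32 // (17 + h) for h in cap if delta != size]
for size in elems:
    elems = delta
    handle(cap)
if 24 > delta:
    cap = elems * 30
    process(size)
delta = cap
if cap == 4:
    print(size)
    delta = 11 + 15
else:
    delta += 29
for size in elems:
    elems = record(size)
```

Transformed code:
size = size - cap // cap
delta = delta - emit(34)
elems = []
for h in cap:
    if delta != size:
        elems.append(h % 32 // (17 + h))
for size in elems:
    elems = delta
    handle(cap)
if 24 > delta:
    cap = elems * 30
    process(size)
delta = cap
if cap == 4:
    print(size)
    delta = 11 + 15
else:
    delta = delta + 29
for size in elems:
    elems = record(size)

6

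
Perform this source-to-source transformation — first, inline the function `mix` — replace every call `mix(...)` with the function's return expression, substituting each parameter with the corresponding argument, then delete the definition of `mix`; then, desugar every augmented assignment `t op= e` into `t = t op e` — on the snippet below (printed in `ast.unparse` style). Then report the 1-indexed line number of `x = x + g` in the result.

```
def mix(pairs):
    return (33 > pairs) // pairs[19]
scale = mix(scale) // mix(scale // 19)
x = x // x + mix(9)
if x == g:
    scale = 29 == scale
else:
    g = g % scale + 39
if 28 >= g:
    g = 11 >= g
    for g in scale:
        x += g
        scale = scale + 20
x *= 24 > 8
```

Transformed code:
scale = (33 > scale) // scale[19] // ((33 > scale // 19) // (scale // 19)[19])
x = x // x + (33 > 9) // 9[19]
if x == g:
    scale = 29 == scale
else:
    g = g % scale + 39
if 28 >= g:
    g = 11 >= g
    for g in scale:
        x = x + g
        scale = scale + 20
x = x * (24 > 8)

10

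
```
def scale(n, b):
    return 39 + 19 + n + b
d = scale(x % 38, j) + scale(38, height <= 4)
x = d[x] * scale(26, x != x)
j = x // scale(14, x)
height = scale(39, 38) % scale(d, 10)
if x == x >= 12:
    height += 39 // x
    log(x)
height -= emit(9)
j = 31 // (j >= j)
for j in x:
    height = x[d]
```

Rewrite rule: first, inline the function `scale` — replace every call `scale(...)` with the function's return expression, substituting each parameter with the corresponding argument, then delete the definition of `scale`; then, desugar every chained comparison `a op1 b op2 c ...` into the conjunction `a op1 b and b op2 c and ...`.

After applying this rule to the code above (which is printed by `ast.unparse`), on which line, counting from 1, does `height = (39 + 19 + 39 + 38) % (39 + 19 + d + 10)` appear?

4

Transformed code:
d = 39 + 19 + x % 38 + j + (39 + 19 + 38 + (height <= 4))
x = d[x] * (39 + 19 + 26 + (x != x))
j = x // (39 + 19 + 14 + x)
height = (39 + 19 + 39 + 38) % (39 + 19 + d + 10)
if x == x and x >= 12:
    height += 39 // x
    log(x)
height -= emit(9)
j = 31 // (j >= j)
for j in x:
    height = x[d]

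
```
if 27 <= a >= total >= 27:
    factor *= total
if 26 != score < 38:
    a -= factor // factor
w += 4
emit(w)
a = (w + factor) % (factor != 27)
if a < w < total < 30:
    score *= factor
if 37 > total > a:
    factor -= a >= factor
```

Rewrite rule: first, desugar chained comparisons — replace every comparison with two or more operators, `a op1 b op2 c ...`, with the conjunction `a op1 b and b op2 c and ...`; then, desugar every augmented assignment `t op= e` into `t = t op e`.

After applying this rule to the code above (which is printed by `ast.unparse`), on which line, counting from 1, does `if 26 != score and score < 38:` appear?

3

Transformed code:
if 27 <= a and a >= total and (total >= 27):
    factor = factor * total
if 26 != score and score < 38:
    a = a - factor // factor
w = w + 4
emit(w)
a = (w + factor) % (factor != 27)
if a < w and w < total and (total < 30):
    score = score * factor
if 37 > total and total > a:
    factor = factor - (a >= factor)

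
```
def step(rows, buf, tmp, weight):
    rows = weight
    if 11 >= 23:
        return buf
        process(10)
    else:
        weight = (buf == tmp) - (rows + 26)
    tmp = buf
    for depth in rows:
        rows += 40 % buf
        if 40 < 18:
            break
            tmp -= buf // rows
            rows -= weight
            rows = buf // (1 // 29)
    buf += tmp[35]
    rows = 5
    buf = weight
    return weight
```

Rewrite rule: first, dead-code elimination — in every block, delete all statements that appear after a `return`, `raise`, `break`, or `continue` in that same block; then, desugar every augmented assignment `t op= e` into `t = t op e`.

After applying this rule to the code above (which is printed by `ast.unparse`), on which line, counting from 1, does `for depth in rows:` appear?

Transformed code:
def step(rows, buf, tmp, weight):
    rows = weight
    if 11 >= 23:
        return buf
    else:
        weight = (buf == tmp) - (rows + 26)
    tmp = buf
    for depth in rows:
        rows = rows + 40 % buf
        if 40 < 18:
            break
    buf = buf + tmp[35]
    rows = 5
    buf = weight
    return weight

8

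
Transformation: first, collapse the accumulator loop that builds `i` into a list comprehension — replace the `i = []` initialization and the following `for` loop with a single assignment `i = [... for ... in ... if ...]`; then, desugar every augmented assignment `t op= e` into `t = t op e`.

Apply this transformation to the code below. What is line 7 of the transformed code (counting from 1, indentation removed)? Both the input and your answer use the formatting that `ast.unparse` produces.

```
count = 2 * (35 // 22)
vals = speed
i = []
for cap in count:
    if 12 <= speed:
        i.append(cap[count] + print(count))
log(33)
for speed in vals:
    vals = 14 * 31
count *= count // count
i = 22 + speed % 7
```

Transformed code:
count = 2 * (35 // 22)
vals = speed
i = [cap[count] + print(count) for cap in count if 12 <= speed]
log(33)
for speed in vals:
    vals = 14 * 31
count = count * (count // count)
i = 22 + speed % 7

count = count * (count // count)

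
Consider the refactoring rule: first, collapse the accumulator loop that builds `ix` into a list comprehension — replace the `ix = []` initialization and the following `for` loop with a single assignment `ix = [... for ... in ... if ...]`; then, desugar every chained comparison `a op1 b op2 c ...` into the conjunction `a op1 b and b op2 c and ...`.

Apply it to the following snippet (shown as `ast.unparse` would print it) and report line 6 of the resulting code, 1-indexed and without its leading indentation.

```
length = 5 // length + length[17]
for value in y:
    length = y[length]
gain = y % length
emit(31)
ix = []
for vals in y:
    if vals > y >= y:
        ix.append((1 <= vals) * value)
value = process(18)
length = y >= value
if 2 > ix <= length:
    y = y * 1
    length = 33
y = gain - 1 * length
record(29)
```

ix = [(1 <= vals) * value for vals in y if vals > y and y >= y]

Transformed code:
length = 5 // length + length[17]
for value in y:
    length = y[length]
gain = y % length
emit(31)
ix = [(1 <= vals) * value for vals in y if vals > y and y >= y]
value = process(18)
length = y >= value
if 2 > ix and ix <= length:
    y = y * 1
    length = 33
y = gain - 1 * length
record(29)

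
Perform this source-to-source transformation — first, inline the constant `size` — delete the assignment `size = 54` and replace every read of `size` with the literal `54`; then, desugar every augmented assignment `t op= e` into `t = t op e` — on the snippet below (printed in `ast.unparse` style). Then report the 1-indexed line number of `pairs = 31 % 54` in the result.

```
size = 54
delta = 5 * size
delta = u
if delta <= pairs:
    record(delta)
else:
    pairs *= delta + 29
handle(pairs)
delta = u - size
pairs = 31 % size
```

Transformed code:
delta = 5 * 54
delta = u
if delta <= pairs:
    record(delta)
else:
    pairs = pairs * (delta + 29)
handle(pairs)
delta = u - 54
pairs = 31 % 54

9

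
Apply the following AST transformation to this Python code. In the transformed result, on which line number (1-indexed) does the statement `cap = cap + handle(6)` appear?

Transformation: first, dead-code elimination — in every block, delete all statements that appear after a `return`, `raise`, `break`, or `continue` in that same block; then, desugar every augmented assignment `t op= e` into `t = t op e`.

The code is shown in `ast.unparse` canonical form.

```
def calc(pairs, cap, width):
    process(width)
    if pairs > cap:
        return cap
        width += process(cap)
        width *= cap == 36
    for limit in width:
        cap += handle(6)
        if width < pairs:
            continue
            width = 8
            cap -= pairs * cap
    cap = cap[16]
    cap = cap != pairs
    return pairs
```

6

Transformed code:
def calc(pairs, cap, width):
    process(width)
    if pairs > cap:
        return cap
    for limit in width:
        cap = cap + handle(6)
        if width < pairs:
            continue
    cap = cap[16]
    cap = cap != pairs
    return pairs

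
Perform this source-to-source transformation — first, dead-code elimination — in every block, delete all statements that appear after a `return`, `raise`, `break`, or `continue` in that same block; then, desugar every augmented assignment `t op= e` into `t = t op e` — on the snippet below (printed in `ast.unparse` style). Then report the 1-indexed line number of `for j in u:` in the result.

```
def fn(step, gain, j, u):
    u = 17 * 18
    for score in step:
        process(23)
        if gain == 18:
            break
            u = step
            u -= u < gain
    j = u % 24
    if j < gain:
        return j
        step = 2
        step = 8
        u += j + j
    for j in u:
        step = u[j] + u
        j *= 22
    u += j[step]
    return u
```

Transformed code:
def fn(step, gain, j, u):
    u = 17 * 18
    for score in step:
        process(23)
        if gain == 18:
            break
    j = u % 24
    if j < gain:
        return j
    for j in u:
        step = u[j] + u
        j = j * 22
    u = u + j[step]
    return u

10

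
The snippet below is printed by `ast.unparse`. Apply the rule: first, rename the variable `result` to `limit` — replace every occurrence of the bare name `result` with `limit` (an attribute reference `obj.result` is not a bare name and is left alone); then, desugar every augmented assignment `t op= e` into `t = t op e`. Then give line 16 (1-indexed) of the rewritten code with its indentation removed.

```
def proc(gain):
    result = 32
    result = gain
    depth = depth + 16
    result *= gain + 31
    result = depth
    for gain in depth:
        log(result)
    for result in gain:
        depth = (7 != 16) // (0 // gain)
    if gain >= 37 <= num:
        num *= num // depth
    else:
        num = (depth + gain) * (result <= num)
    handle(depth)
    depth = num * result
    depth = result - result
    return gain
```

depth = num * limit

Transformed code:
def proc(gain):
    limit = 32
    limit = gain
    depth = depth + 16
    limit = limit * (gain + 31)
    limit = depth
    for gain in depth:
        log(limit)
    for limit in gain:
        depth = (7 != 16) // (0 // gain)
    if gain >= 37 <= num:
        num = num * (num // depth)
    else:
        num = (depth + gain) * (limit <= num)
    handle(depth)
    depth = num * limit
    depth = limit - limit
    return gain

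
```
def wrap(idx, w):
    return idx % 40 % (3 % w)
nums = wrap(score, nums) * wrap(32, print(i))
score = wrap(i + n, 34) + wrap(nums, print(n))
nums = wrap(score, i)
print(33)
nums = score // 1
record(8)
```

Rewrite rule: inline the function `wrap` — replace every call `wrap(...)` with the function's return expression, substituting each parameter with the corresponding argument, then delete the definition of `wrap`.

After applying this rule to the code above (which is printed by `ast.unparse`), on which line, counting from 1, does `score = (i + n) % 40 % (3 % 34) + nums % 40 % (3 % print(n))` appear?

2

Transformed code:
nums = score % 40 % (3 % nums) * (32 % 40 % (3 % print(i)))
score = (i + n) % 40 % (3 % 34) + nums % 40 % (3 % print(n))
nums = score % 40 % (3 % i)
print(33)
nums = score // 1
record(8)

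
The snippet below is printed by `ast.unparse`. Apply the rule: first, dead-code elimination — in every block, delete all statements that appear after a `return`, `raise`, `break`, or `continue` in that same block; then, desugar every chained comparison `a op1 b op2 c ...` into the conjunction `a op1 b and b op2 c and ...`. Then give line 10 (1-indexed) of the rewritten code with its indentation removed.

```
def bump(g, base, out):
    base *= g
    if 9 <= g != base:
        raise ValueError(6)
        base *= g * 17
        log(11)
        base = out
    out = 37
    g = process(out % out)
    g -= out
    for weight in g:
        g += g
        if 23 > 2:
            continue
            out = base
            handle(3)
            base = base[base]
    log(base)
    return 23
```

if 23 > 2:

Transformed code:
def bump(g, base, out):
    base *= g
    if 9 <= g and g != base:
        raise ValueError(6)
    out = 37
    g = process(out % out)
    g -= out
    for weight in g:
        g += g
        if 23 > 2:
            continue
    log(base)
    return 23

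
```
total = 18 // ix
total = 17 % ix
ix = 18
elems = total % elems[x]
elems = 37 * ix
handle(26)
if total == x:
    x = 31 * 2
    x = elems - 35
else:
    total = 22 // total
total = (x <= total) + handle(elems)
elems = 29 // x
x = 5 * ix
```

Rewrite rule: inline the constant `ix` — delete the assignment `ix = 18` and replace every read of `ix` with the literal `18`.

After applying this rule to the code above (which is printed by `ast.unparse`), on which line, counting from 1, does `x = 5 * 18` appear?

Transformed code:
total = 18 // 18
total = 17 % 18
elems = total % elems[x]
elems = 37 * 18
handle(26)
if total == x:
    x = 31 * 2
    x = elems - 35
else:
    total = 22 // total
total = (x <= total) + handle(elems)
elems = 29 // x
x = 5 * 18

13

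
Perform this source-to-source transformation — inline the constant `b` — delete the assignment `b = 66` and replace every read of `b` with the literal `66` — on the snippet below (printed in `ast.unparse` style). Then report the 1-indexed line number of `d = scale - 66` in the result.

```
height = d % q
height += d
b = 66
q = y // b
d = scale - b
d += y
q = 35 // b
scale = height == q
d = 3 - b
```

4

Transformed code:
height = d % q
height += d
q = y // 66
d = scale - 66
d += y
q = 35 // 66
scale = height == q
d = 3 - 66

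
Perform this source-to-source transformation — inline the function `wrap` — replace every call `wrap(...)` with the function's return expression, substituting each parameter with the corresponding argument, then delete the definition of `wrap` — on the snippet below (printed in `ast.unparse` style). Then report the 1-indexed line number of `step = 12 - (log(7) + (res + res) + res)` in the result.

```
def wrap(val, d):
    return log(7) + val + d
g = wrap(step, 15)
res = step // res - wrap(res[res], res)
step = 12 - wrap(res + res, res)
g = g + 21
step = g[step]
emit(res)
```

3

Transformed code:
g = log(7) + step + 15
res = step // res - (log(7) + res[res] + res)
step = 12 - (log(7) + (res + res) + res)
g = g + 21
step = g[step]
emit(res)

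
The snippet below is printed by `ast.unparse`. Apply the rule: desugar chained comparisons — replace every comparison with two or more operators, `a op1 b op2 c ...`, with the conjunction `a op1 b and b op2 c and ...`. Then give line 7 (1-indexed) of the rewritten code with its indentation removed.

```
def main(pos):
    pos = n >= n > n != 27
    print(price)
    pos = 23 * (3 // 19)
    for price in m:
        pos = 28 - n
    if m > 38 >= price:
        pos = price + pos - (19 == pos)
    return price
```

Transformed code:
def main(pos):
    pos = n >= n and n > n and (n != 27)
    print(price)
    pos = 23 * (3 // 19)
    for price in m:
        pos = 28 - n
    if m > 38 and 38 >= price:
        pos = price + pos - (19 == pos)
    return price

if m > 38 and 38 >= price:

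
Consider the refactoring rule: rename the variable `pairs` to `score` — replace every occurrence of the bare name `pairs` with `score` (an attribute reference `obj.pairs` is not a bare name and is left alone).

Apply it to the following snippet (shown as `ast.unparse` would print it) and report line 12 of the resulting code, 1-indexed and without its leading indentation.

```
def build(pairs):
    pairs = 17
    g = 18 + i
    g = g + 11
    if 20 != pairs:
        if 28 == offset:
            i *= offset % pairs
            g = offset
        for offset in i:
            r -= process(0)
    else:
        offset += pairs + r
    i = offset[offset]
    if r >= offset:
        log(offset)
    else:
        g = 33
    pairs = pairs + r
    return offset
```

Transformed code:
def build(score):
    score = 17
    g = 18 + i
    g = g + 11
    if 20 != score:
        if 28 == offset:
            i *= offset % score
            g = offset
        for offset in i:
            r -= process(0)
    else:
        offset += score + r
    i = offset[offset]
    if r >= offset:
        log(offset)
    else:
        g = 33
    score = score + r
    return offset

offset += score + r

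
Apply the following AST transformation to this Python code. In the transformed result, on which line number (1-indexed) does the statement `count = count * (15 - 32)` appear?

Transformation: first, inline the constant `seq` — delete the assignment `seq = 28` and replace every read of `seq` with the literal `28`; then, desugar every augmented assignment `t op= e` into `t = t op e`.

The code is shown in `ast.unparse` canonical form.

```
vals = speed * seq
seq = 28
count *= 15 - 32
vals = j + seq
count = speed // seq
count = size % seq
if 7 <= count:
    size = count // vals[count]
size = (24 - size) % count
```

2

Transformed code:
vals = speed * 28
count = count * (15 - 32)
vals = j + 28
count = speed // 28
count = size % 28
if 7 <= count:
    size = count // vals[count]
size = (24 - size) % count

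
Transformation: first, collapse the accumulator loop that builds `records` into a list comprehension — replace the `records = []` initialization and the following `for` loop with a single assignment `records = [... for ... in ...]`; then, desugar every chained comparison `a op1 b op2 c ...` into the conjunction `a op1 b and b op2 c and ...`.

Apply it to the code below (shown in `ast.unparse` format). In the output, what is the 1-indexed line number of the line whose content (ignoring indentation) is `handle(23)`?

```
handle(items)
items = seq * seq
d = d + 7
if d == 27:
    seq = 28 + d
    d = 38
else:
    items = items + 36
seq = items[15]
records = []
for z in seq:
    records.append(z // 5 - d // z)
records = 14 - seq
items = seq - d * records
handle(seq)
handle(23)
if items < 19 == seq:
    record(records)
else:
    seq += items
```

Transformed code:
handle(items)
items = seq * seq
d = d + 7
if d == 27:
    seq = 28 + d
    d = 38
else:
    items = items + 36
seq = items[15]
records = [z // 5 - d // z for z in seq]
records = 14 - seq
items = seq - d * records
handle(seq)
handle(23)
if items < 19 and 19 == seq:
    record(records)
else:
    seq += items

14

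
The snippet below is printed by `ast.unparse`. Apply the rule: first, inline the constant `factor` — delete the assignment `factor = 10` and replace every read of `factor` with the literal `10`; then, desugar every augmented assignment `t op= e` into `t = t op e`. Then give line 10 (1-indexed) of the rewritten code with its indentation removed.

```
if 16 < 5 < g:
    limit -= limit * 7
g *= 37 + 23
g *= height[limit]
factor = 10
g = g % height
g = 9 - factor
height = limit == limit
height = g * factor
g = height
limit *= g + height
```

Transformed code:
if 16 < 5 < g:
    limit = limit - limit * 7
g = g * (37 + 23)
g = g * height[limit]
g = g % height
g = 9 - 10
height = limit == limit
height = g * 10
g = height
limit = limit * (g + height)

limit = limit * (g + height)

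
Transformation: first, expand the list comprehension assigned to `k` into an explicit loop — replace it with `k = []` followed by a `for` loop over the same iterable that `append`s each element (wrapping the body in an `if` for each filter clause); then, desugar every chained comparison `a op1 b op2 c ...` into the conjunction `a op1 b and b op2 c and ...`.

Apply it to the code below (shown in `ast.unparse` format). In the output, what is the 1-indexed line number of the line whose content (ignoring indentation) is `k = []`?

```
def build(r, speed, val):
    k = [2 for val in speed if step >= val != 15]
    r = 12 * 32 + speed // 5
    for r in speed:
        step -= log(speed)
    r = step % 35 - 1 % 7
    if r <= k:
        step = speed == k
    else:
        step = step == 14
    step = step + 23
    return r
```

Transformed code:
def build(r, speed, val):
    k = []
    for val in speed:
        if step >= val and val != 15:
            k.append(2)
    r = 12 * 32 + speed // 5
    for r in speed:
        step -= log(speed)
    r = step % 35 - 1 % 7
    if r <= k:
        step = speed == k
    else:
        step = step == 14
    step = step + 23
    return r

2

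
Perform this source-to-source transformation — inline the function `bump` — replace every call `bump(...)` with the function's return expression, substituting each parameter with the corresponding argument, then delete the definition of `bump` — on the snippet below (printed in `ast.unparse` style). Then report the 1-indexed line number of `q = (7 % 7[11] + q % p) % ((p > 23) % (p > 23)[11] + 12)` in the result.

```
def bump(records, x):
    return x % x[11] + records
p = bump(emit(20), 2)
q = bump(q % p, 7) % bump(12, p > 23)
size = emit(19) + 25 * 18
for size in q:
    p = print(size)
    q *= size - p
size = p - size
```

Transformed code:
p = 2 % 2[11] + emit(20)
q = (7 % 7[11] + q % p) % ((p > 23) % (p > 23)[11] + 12)
size = emit(19) + 25 * 18
for size in q:
    p = print(size)
    q *= size - p
size = p - size

2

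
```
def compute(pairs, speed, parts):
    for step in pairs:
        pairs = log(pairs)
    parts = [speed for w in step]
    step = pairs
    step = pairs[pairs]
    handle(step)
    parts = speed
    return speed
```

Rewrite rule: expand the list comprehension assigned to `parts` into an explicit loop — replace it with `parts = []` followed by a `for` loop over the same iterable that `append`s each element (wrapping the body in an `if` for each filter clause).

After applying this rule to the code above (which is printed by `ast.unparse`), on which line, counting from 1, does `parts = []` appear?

Transformed code:
def compute(pairs, speed, parts):
    for step in pairs:
        pairs = log(pairs)
    parts = []
    for w in step:
        parts.append(speed)
    step = pairs
    step = pairs[pairs]
    handle(step)
    parts = speed
    return speed

4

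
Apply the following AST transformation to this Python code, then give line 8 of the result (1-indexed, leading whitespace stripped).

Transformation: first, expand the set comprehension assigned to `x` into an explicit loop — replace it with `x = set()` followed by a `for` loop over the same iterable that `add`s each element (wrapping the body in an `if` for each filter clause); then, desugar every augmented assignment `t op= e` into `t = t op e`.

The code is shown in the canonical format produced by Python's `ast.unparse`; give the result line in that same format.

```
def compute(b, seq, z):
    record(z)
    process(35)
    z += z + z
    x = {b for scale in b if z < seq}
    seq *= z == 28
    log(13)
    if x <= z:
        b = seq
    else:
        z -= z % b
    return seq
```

x.add(b)

Transformed code:
def compute(b, seq, z):
    record(z)
    process(35)
    z = z + (z + z)
    x = set()
    for scale in b:
        if z < seq:
            x.add(b)
    seq = seq * (z == 28)
    log(13)
    if x <= z:
        b = seq
    else:
        z = z - z % b
    return seq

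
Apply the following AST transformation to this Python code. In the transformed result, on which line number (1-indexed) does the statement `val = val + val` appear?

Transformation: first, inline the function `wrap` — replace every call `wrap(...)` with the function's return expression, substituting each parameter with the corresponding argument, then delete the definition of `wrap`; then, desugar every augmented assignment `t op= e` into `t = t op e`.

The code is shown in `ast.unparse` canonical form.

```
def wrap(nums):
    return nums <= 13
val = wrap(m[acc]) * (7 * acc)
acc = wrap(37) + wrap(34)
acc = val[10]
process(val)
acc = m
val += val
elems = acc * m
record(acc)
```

Transformed code:
val = (m[acc] <= 13) * (7 * acc)
acc = (37 <= 13) + (34 <= 13)
acc = val[10]
process(val)
acc = m
val = val + val
elems = acc * m
record(acc)

6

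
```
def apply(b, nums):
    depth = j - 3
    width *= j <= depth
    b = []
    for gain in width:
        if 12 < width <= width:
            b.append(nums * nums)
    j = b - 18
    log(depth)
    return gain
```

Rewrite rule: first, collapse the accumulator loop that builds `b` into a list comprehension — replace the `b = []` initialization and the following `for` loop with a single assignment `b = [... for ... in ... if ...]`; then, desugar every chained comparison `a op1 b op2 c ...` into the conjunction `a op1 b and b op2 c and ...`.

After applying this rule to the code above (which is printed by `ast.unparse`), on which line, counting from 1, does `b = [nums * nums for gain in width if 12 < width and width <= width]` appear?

4

Transformed code:
def apply(b, nums):
    depth = j - 3
    width *= j <= depth
    b = [nums * nums for gain in width if 12 < width and width <= width]
    j = b - 18
    log(depth)
    return gain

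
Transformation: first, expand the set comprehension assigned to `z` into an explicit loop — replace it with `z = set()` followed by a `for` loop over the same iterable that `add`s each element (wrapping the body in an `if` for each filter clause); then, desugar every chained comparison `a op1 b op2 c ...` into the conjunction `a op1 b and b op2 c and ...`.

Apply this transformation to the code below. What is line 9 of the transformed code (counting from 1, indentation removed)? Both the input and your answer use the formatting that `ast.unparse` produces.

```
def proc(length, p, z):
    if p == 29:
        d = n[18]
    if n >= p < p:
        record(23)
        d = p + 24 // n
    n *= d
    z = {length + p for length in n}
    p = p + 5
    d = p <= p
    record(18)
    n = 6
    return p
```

Transformed code:
def proc(length, p, z):
    if p == 29:
        d = n[18]
    if n >= p and p < p:
        record(23)
        d = p + 24 // n
    n *= d
    z = set()
    for length in n:
        z.add(length + p)
    p = p + 5
    d = p <= p
    record(18)
    n = 6
    return p

for length in n:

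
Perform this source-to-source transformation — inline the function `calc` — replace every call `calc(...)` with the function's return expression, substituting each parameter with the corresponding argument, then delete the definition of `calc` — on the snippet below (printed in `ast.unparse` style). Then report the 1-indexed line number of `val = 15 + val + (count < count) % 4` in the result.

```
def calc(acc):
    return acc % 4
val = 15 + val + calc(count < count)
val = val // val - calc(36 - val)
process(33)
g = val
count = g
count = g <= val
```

1

Transformed code:
val = 15 + val + (count < count) % 4
val = val // val - (36 - val) % 4
process(33)
g = val
count = g
count = g <= val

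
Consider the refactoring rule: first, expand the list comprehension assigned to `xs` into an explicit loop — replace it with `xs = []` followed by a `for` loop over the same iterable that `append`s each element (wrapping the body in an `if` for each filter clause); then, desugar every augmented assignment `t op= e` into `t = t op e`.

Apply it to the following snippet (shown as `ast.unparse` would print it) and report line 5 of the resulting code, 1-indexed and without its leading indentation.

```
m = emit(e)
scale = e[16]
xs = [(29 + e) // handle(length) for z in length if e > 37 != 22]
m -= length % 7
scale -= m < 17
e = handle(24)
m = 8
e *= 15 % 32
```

if e > 37 != 22:

Transformed code:
m = emit(e)
scale = e[16]
xs = []
for z in length:
    if e > 37 != 22:
        xs.append((29 + e) // handle(length))
m = m - length % 7
scale = scale - (m < 17)
e = handle(24)
m = 8
e = e * (15 % 32)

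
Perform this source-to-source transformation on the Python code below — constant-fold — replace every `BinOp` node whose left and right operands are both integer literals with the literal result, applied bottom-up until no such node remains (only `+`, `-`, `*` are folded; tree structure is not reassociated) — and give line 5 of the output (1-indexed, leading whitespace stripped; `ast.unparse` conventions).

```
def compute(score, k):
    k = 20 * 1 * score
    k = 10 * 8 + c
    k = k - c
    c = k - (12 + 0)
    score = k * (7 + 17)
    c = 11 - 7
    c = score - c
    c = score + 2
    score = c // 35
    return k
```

c = k - 12

Transformed code:
def compute(score, k):
    k = 20 * score
    k = 80 + c
    k = k - c
    c = k - 12
    score = k * 24
    c = 4
    c = score - c
    c = score + 2
    score = c // 35
    return k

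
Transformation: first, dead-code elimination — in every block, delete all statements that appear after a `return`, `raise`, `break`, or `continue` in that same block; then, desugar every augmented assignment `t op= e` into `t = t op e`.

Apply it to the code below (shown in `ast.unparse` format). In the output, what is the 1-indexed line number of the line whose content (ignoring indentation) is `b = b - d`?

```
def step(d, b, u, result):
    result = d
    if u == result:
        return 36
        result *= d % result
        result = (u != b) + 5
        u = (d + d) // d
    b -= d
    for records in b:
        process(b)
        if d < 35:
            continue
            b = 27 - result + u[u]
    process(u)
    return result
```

5

Transformed code:
def step(d, b, u, result):
    result = d
    if u == result:
        return 36
    b = b - d
    for records in b:
        process(b)
        if d < 35:
            continue
    process(u)
    return result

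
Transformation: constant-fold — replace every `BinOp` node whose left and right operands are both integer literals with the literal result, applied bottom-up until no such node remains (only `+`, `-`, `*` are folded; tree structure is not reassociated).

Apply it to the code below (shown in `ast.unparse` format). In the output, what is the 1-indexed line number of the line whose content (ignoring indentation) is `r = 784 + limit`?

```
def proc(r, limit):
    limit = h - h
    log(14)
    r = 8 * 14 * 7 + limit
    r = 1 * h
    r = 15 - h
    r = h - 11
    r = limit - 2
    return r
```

4

Transformed code:
def proc(r, limit):
    limit = h - h
    log(14)
    r = 784 + limit
    r = 1 * h
    r = 15 - h
    r = h - 11
    r = limit - 2
    return r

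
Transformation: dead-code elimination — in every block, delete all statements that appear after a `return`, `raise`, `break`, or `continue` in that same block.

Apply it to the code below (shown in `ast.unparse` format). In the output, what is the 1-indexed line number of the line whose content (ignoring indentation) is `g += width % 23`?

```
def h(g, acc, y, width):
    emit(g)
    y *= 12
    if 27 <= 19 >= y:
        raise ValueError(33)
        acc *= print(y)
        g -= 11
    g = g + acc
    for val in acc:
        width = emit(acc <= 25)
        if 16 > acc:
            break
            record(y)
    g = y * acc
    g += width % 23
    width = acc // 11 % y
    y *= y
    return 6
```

12

Transformed code:
def h(g, acc, y, width):
    emit(g)
    y *= 12
    if 27 <= 19 >= y:
        raise ValueError(33)
    g = g + acc
    for val in acc:
        width = emit(acc <= 25)
        if 16 > acc:
            break
    g = y * acc
    g += width % 23
    width = acc // 11 % y
    y *= y
    return 6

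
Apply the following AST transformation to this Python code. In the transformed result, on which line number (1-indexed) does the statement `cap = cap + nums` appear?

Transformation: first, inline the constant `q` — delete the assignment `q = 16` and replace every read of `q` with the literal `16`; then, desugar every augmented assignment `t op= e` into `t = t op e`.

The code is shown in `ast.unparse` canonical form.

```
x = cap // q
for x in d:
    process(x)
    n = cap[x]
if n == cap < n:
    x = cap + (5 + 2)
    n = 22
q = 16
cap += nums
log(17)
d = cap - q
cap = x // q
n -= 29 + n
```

8

Transformed code:
x = cap // 16
for x in d:
    process(x)
    n = cap[x]
if n == cap < n:
    x = cap + (5 + 2)
    n = 22
cap = cap + nums
log(17)
d = cap - 16
cap = x // 16
n = n - (29 + n)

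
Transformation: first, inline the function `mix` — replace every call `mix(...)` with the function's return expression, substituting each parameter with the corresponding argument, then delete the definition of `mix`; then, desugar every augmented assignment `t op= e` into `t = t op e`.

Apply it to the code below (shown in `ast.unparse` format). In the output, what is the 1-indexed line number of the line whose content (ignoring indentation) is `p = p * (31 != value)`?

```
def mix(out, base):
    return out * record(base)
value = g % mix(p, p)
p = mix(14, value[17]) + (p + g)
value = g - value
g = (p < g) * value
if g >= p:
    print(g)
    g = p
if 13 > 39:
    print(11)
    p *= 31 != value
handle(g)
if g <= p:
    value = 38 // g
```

Transformed code:
value = g % (p * record(p))
p = 14 * record(value[17]) + (p + g)
value = g - value
g = (p < g) * value
if g >= p:
    print(g)
    g = p
if 13 > 39:
    print(11)
    p = p * (31 != value)
handle(g)
if g <= p:
    value = 38 // g

10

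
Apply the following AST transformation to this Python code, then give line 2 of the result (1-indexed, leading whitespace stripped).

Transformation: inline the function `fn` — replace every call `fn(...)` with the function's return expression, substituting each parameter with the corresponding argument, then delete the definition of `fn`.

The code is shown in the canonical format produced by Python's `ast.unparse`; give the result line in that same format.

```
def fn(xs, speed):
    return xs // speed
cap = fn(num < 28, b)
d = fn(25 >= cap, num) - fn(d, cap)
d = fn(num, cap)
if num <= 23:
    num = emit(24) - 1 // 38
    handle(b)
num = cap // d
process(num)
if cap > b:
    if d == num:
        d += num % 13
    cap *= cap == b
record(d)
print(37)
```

Transformed code:
cap = (num < 28) // b
d = (25 >= cap) // num - d // cap
d = num // cap
if num <= 23:
    num = emit(24) - 1 // 38
    handle(b)
num = cap // d
process(num)
if cap > b:
    if d == num:
        d += num % 13
    cap *= cap == b
record(d)
print(37)

d = (25 >= cap) // num - d // cap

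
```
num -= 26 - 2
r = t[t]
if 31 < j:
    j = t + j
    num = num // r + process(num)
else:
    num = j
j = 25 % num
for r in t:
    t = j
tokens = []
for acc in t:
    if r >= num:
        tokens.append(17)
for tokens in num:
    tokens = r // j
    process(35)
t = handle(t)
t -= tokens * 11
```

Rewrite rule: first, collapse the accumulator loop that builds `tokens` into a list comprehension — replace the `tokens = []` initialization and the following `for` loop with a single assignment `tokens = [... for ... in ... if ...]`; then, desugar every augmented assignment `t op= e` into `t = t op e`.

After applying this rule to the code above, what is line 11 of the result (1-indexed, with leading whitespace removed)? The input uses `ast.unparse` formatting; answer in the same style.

Transformed code:
num = num - (26 - 2)
r = t[t]
if 31 < j:
    j = t + j
    num = num // r + process(num)
else:
    num = j
j = 25 % num
for r in t:
    t = j
tokens = [17 for acc in t if r >= num]
for tokens in num:
    tokens = r // j
    process(35)
t = handle(t)
t = t - tokens * 11

tokens = [17 for acc in t if r >= num]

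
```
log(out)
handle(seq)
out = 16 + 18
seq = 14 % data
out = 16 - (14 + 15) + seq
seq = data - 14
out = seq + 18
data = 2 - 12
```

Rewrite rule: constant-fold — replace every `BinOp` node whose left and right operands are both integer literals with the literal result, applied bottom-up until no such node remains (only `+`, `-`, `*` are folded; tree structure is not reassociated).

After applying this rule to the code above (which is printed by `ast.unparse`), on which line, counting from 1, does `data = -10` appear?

Transformed code:
log(out)
handle(seq)
out = 34
seq = 14 % data
out = -13 + seq
seq = data - 14
out = seq + 18
data = -10

8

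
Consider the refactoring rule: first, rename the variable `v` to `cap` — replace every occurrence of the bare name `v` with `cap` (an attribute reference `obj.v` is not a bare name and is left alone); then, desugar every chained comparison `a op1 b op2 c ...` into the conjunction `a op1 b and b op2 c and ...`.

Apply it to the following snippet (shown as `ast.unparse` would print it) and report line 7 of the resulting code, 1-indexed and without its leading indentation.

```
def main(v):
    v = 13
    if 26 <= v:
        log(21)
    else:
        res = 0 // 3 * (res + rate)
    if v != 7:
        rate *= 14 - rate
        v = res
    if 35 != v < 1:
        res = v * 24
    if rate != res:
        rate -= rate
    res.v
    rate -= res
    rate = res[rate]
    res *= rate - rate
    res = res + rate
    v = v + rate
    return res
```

if cap != 7:

Transformed code:
def main(cap):
    cap = 13
    if 26 <= cap:
        log(21)
    else:
        res = 0 // 3 * (res + rate)
    if cap != 7:
        rate *= 14 - rate
        cap = res
    if 35 != cap and cap < 1:
        res = cap * 24
    if rate != res:
        rate -= rate
    res.v
    rate -= res
    rate = res[rate]
    res *= rate - rate
    res = res + rate
    cap = cap + rate
    return res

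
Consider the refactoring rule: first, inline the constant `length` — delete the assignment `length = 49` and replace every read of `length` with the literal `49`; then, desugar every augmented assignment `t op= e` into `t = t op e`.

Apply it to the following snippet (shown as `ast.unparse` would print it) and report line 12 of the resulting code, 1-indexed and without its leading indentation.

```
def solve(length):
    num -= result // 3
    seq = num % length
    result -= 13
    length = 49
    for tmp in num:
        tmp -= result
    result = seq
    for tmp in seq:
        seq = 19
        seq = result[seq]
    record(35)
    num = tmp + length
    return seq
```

num = tmp + 49

Transformed code:
def solve(length):
    num = num - result // 3
    seq = num % 49
    result = result - 13
    for tmp in num:
        tmp = tmp - result
    result = seq
    for tmp in seq:
        seq = 19
        seq = result[seq]
    record(35)
    num = tmp + 49
    return seq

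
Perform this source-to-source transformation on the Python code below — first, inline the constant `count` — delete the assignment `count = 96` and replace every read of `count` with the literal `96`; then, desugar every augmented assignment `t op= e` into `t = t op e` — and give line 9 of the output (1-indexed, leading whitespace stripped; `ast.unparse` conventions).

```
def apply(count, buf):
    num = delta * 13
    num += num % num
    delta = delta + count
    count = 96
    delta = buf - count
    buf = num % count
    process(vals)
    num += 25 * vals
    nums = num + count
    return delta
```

Transformed code:
def apply(count, buf):
    num = delta * 13
    num = num + num % num
    delta = delta + 96
    delta = buf - 96
    buf = num % 96
    process(vals)
    num = num + 25 * vals
    nums = num + 96
    return delta

nums = num + 96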